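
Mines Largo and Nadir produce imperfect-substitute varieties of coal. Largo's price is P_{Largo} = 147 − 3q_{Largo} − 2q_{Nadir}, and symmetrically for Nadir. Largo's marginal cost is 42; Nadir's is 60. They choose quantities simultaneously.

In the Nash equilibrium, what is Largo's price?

84.75

Mine Largo's profit: π = q_{Largo}(147 − 3q_{Largo} − 2q_{Nadir}) − 42q_{Largo}.
∂π/∂q_{Largo} = 105 − 6q_{Largo} − 2q_{Nadir} = 0 ⇒ q_{Largo} = 17.5 − (1/3)q_{Nadir}.
Similarly q_{Nadir} = 14.5 − (1/3)q_{Largo}.
Plugging q_{Nadir} into Largo's best response: q_{Largo} = 17.5 − (1/3)(14.5 − (1/3)q_{Largo}) ⇒ (8/9)q_{Largo} = 38/3, so q_{Largo} = 14.25.
Then q_{Nadir} = 14.5 − (1/3)·14.25 = 9.75.
P_{Largo} = 147 − 3·14.25 − 2·9.75 = 84.75.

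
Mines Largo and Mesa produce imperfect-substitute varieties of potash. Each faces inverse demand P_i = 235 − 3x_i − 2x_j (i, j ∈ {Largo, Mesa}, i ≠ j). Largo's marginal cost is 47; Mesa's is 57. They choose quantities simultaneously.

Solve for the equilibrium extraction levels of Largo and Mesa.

24.125, 21.625

Mine Largo's profit: π = x_{Largo}(235 − 3x_{Largo} − 2x_{Mesa}) − 47x_{Largo}.
∂π/∂x_{Largo} = 188 − 6x_{Largo} − 2x_{Mesa} = 0 ⇒ x_{Largo} = 94/3 − (1/3)x_{Mesa}.
Similarly x_{Mesa} = 89/3 − (1/3)x_{Largo}.
Substituting the second reaction function into the first: x_{Largo} = 94/3 − (1/3)(89/3 − (1/3)x_{Largo}), which gives (8/9)x_{Largo} = 193/9 ⇒ x_{Largo} = 24.125.
Then x_{Mesa} = 89/3 − (1/3)·24.125 = 21.625.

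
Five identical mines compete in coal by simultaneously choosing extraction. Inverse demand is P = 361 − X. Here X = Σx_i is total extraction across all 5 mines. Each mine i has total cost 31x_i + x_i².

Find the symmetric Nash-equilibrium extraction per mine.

A representative mine's profit is π_i = x_i(361 − X) − 31x_i − x_i², with X = x_i + Σ_{j≠i} x_j.
First-order condition: 330 − 4x_i − Σ_{j≠i} x_j = 0.
Imposing symmetry (x_j = x for all j) turns Σ_{j≠i} x_j into 4x, so 330 = 8x and x = 41.25.

41.25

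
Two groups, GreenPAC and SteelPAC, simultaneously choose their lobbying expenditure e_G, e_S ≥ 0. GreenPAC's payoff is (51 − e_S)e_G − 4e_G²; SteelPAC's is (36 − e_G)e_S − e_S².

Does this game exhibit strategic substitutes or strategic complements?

Expanding GreenPAC's payoff: 51e_G − e_Se_G − 4e_G².
∂π/∂e_G = 51 − e_S − 8e_G = 0, so e_G = 6.375 − 0.125e_S.
The best-response slope de_G/de_S = −0.125 < 0: the reaction function is downward-sloping, so the choices are strategic substitutes.

strategic substitutes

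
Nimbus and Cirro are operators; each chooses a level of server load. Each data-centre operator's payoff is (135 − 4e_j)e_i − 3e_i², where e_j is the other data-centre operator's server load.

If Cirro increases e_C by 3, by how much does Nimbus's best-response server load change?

-2

Nimbus's payoff is (135 − 4e_C)e_N − 3e_N².
∂π/∂e_N = 135 − 4e_C − 6e_N = 0, so e_N = 22.5 − (2/3)e_C.
The reaction-function slope is −2/3, so a 3-unit rise in e_C moves e_N by −2/3 × 3 = −2. Nimbus's best response falls — the actions are strategic substitutes.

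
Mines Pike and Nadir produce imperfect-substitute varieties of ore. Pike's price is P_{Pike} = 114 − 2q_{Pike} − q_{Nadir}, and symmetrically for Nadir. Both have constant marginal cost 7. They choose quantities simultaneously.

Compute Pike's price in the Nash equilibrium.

Mine Pike's profit: π = q_{Pike}(114 − 2q_{Pike} − q_{Nadir}) − 7q_{Pike}.
∂π/∂q_{Pike} = 107 − 4q_{Pike} − q_{Nadir} = 0 ⇒ q_{Pike} = 26.75 − 0.25q_{Nadir}.
Setting q_{Pike} = q_{Nadir} in the reaction function: q_{Pike} = 26.75 − 0.25q_{Pike}, so q_{Pike} = 26.75 / 1.25 = 21.4.
P_{Pike} = 114 − 2·21.4 − 21.4 = 49.8.

49.8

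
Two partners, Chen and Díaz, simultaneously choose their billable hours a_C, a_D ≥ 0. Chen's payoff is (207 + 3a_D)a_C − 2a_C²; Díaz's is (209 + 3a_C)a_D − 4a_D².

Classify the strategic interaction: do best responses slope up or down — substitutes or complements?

Expanding Chen's payoff: 207a_C + 3a_Da_C − 2a_C².
∂π/∂a_C = 207 + 3a_D − 4a_C = 0, so a_C = 51.75 + 0.75a_D.
The best-response slope da_C/da_D = 0.75 > 0: the reaction function is upward-sloping, so the choices are strategic complements.

strategic complements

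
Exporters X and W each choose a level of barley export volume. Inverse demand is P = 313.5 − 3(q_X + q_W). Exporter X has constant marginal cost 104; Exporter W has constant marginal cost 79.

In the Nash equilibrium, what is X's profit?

Exporter X's profit: π = q_X(313.5 − 3(q_X + q_W)) − 104q_X.
∂π/∂q_X = 209.5 − 6q_X − 3q_W = 0, so q_X = 419/12 − 0.5q_W.
By the same steps for W: q_W = 469/12 − 0.5q_X.
Solving the two reaction functions simultaneously: (1 − (−0.5)(−0.5))q_X = 419/12 − 0.5·(469/12), so 0.75q_X = 15.375 and q_X = 20.5.
Then q_W = 469/12 − 0.5·20.5 = 173/6.
Price P = 313.5 − 3·(148/3) = 165.5.
X's profit: (165.5 − 104)·20.5 = 1260.75.

1260.75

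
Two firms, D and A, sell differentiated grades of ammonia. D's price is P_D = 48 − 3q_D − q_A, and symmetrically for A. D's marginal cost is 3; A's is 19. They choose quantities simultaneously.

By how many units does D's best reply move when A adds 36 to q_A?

Firm D's profit: π = q_D(48 − 3q_D − q_A) − 3q_D.
∂π/∂q_D = 45 − 6q_D − q_A = 0 ⇒ q_D = 7.5 − (1/6)q_A.
The reaction-function slope is −1/6, so a 36-unit rise in q_A moves q_D by −1/6 × 36 = −6. D's best response falls — the actions are strategic substitutes.

-6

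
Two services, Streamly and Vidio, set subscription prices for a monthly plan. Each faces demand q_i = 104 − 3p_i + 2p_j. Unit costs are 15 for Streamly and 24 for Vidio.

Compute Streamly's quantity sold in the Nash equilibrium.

71.8125

Streamly's profit: π = (p_{Streamly} − 15)(104 − 3p_{Streamly} + 2p_{Vidio}).
∂π/∂p_{Streamly} = 149 − 6p_{Streamly} + 2p_{Vidio} = 0 ⇒ p_{Streamly} = 149/6 + (1/3)p_{Vidio}.
Similarly p_{Vidio} = 88/3 + (1/3)p_{Streamly}.
Solving the two reaction functions simultaneously: (1 − (1/3)(1/3))p_{Streamly} = 149/6 + (1/3)·(88/3), so (8/9)p_{Streamly} = 623/18 and p_{Streamly} = 38.9375.
Then p_{Vidio} = 88/3 + (1/3)·38.9375 = 42.3125.
q_{Streamly} = 104 − 3·38.9375 + 2·42.3125 = 71.8125.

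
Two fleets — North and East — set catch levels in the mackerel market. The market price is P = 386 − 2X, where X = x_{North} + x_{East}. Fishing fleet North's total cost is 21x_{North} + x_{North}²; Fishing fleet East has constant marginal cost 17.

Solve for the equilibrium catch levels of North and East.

36.1, 74.2

Fishing fleet North's profit: π = x_{North}(386 − 2(x_{North} + x_{East})) − 21x_{North} − x_{North}².
∂π/∂x_{North} = 365 − 6x_{North} − 2x_{East} = 0, so x_{North} = 365/6 − (1/3)x_{East}.
For East: ∂π/∂x_{East} = 369 − 4x_{East} − 2x_{North} = 0 ⇒ x_{East} = 92.25 − 0.5x_{North}.
Substituting the second reaction function into the first: x_{North} = 365/6 − (1/3)(92.25 − 0.5x_{North}), which gives (5/6)x_{North} = 361/12 ⇒ x_{North} = 36.1.
Then x_{East} = 92.25 − 0.5·36.1 = 74.2.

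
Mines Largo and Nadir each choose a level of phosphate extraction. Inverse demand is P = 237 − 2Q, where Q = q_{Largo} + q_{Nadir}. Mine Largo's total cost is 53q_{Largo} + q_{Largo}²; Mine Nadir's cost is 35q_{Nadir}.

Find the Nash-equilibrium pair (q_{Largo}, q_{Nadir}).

Mine Largo's profit: π = q_{Largo}(237 − 2(q_{Largo} + q_{Nadir})) − 53q_{Largo} − q_{Largo}².
∂π/∂q_{Largo} = 184 − 6q_{Largo} − 2q_{Nadir} = 0, so q_{Largo} = 92/3 − (1/3)q_{Nadir}.
For Nadir: ∂π/∂q_{Nadir} = 202 − 4q_{Nadir} − 2q_{Largo} = 0 ⇒ q_{Nadir} = 50.5 − 0.5q_{Largo}.
Solving the two reaction functions simultaneously: (1 − (−1/3)(−0.5))q_{Largo} = 92/3 − (1/3)·50.5, so (5/6)q_{Largo} = 83/6 and q_{Largo} = 16.6.
Then q_{Nadir} = 50.5 − 0.5·16.6 = 42.2.

16.6, 42.2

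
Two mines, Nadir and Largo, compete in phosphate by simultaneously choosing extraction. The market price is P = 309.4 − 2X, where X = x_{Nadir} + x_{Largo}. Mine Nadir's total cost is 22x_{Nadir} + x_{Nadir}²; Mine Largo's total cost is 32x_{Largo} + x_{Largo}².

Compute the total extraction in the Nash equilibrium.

70.6

Mine Nadir's profit: π = x_{Nadir}(309.4 − 2(x_{Nadir} + x_{Largo})) − 22x_{Nadir} − x_{Nadir}².
∂π/∂x_{Nadir} = 287.4 − 6x_{Nadir} − 2x_{Largo} = 0, so x_{Nadir} = 47.9 − (1/3)x_{Largo}.
By the same steps for Largo: x_{Largo} = 1387/30 − (1/3)x_{Nadir}.
Solving the two reaction functions simultaneously: (1 − (−1/3)(−1/3))x_{Nadir} = 47.9 − (1/3)·(1387/30), so (8/9)x_{Nadir} = 1462/45 and x_{Nadir} = 36.55.
Then x_{Largo} = 1387/30 − (1/3)·36.55 = 34.05.
Total extraction: 36.55 + 34.05 = 70.6.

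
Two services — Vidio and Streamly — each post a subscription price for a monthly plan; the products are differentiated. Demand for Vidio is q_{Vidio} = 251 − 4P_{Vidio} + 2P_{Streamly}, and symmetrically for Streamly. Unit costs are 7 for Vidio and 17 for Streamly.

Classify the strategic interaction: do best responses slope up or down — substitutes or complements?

Vidio's profit: π = (P_{Vidio} − 7)(251 − 4P_{Vidio} + 2P_{Streamly}).
∂π/∂P_{Vidio} = 279 − 8P_{Vidio} + 2P_{Streamly} = 0 ⇒ P_{Vidio} = 34.875 + 0.25P_{Streamly}.
The best-response slope dP_{Vidio}/dP_{Streamly} = 0.25 > 0: the reaction function is upward-sloping, so the choices are strategic complements.

strategic complements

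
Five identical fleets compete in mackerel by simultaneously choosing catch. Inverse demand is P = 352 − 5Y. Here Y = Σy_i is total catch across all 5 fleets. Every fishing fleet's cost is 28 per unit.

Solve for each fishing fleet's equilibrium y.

A representative fishing fleet's profit is π_i = y_i(352 − 5Y) − 28y_i, with Y = y_i + Σ_{j≠i} y_j.
First-order condition: 324 − 10y_i − 5Σ_{j≠i} y_j = 0.
With identical fishing fleets, set every y_j = y: then 324 − 10y − 20y = 0, i.e. y = 324/30 = 10.8.

10.8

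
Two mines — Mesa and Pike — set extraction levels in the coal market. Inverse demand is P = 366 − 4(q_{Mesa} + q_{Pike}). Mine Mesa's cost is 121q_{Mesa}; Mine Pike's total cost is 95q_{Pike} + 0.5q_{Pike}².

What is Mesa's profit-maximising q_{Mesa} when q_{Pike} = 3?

Mine Mesa's profit: π = q_{Mesa}(366 − 4(q_{Mesa} + q_{Pike})) − 121q_{Mesa}.
∂π/∂q_{Mesa} = 245 − 8q_{Mesa} − 4q_{Pike} = 0, so q_{Mesa} = 30.625 − 0.5q_{Pike}.
At q_{Pike} = 3: q_{Mesa} = 30.625 − 0.5·3 = 29.125.

29.125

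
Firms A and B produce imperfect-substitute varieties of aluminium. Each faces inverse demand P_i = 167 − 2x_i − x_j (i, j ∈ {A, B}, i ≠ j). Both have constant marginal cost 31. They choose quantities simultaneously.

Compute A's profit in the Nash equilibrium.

1479.68

Firm A's profit: π = x_A(167 − 2x_A − x_B) − 31x_A.
∂π/∂x_A = 136 − 4x_A − x_B = 0 ⇒ x_A = 34 − 0.25x_B.
Setting x_A = x_B in the reaction function: x_A = 34 − 0.25x_A, so x_A = 34 / 1.25 = 27.2.
P_A = 167 − 2·27.2 − 27.2 = 85.4.
Profit = (85.4 − 31)·27.2 = 1479.68.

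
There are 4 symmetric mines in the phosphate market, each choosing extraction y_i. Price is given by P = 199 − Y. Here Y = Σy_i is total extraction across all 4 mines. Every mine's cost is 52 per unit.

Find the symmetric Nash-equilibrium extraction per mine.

29.4

A representative mine's profit is π_i = y_i(199 − Y) − 52y_i, with Y = y_i + Σ_{j≠i} y_j.
First-order condition: 147 − 2y_i − Σ_{j≠i} y_j = 0.
With identical mines, set every y_j = y: then 147 − 2y − 3y = 0, i.e. y = 147/5 = 29.4.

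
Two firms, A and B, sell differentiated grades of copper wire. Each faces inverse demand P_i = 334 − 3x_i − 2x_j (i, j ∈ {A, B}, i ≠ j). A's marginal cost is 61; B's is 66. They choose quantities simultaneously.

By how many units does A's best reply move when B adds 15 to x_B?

-5

Firm A's profit: π = x_A(334 − 3x_A − 2x_B) − 61x_A.
∂π/∂x_A = 273 − 6x_A − 2x_B = 0 ⇒ x_A = 45.5 − (1/3)x_B.
The reaction-function slope is −1/3, so a 15-unit rise in x_B moves x_A by −1/3 × 15 = −5. A's best response falls — the actions are strategic substitutes.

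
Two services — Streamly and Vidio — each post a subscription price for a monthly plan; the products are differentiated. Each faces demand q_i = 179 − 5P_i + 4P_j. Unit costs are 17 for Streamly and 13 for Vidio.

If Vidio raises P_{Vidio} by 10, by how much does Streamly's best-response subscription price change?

Streamly's profit: π = (P_{Streamly} − 17)(179 − 5P_{Streamly} + 4P_{Vidio}).
∂π/∂P_{Streamly} = 264 − 10P_{Streamly} + 4P_{Vidio} = 0 ⇒ P_{Streamly} = 26.4 + 0.4P_{Vidio}.
The reaction-function slope is 0.4, so a 10-unit rise in P_{Vidio} moves P_{Streamly} by 0.4 × 10 = 4. Streamly's best response rises — the actions are strategic complements.

4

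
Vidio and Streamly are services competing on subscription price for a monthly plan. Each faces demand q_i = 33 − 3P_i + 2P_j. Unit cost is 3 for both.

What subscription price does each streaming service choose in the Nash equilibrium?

10.5

Vidio's profit: π = (P_{Vidio} − 3)(33 − 3P_{Vidio} + 2P_{Streamly}).
∂π/∂P_{Vidio} = 42 − 6P_{Vidio} + 2P_{Streamly} = 0 ⇒ P_{Vidio} = 7 + (1/3)P_{Streamly}.
By symmetry P_{Streamly} = P_{Vidio}; substituting into the reaction function, (2/3)P_{Vidio} = 7 and P_{Vidio} = 10.5.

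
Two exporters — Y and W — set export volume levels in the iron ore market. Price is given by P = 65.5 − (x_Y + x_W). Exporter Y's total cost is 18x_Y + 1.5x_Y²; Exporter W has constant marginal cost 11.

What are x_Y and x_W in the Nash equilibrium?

4.5, 25

Exporter Y's profit: π = x_Y(65.5 − (x_Y + x_W)) − 18x_Y − 1.5x_Y².
∂π/∂x_Y = 47.5 − 5x_Y − x_W = 0, so x_Y = 9.5 − 0.2x_W.
For W: ∂π/∂x_W = 54.5 − 2x_W − x_Y = 0 ⇒ x_W = 27.25 − 0.5x_Y.
Plugging x_W into Y's best response: x_Y = 9.5 − 0.2(27.25 − 0.5x_Y) ⇒ 0.9x_Y = 4.05, so x_Y = 4.5.
Then x_W = 27.25 − 0.5·4.5 = 25.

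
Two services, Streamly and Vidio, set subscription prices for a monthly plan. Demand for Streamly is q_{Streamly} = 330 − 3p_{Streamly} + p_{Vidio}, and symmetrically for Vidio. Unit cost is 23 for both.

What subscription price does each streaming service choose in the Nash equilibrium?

Streamly's profit: π = (p_{Streamly} − 23)(330 − 3p_{Streamly} + p_{Vidio}).
∂π/∂p_{Streamly} = 399 − 6p_{Streamly} + p_{Vidio} = 0 ⇒ p_{Streamly} = 66.5 + (1/6)p_{Vidio}.
The game is symmetric, so in equilibrium p_{Vidio} = p_{Streamly}: the reaction function gives (5/6)p_{Streamly} = 66.5, hence p_{Streamly} = 79.8.

79.8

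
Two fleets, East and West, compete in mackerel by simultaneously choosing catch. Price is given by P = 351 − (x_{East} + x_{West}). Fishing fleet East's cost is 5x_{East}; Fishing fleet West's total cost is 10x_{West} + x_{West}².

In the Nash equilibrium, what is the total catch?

197

Fishing fleet East's profit: π = x_{East}(351 − (x_{East} + x_{West})) − 5x_{East}.
∂π/∂x_{East} = 346 − 2x_{East} − x_{West} = 0, so x_{East} = 173 − 0.5x_{West}.
For West: ∂π/∂x_{West} = 341 − 4x_{West} − x_{East} = 0 ⇒ x_{West} = 85.25 − 0.25x_{East}.
Solving the two reaction functions simultaneously: (1 − (−0.5)(−0.25))x_{East} = 173 − 0.5·85.25, so 0.875x_{East} = 130.375 and x_{East} = 149.
Then x_{West} = 85.25 − 0.25·149 = 48.
Total catch: 149 + 48 = 197.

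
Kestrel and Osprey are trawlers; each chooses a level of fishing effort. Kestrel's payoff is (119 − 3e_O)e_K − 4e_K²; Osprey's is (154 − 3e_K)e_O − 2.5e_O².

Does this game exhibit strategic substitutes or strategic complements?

strategic substitutes

Expanding Kestrel's payoff: 119e_K − 3e_Oe_K − 4e_K².
∂π/∂e_K = 119 − 3e_O − 8e_K = 0, so e_K = 14.875 − 0.375e_O.
The best-response slope de_K/de_O = −0.375 < 0: the reaction function is downward-sloping, so the choices are strategic substitutes.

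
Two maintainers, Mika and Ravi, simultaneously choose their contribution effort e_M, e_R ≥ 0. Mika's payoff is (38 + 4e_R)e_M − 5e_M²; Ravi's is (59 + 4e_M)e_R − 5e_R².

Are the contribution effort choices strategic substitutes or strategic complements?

Expanding Mika's payoff: 38e_M + 4e_Re_M − 5e_M².
∂π/∂e_M = 38 + 4e_R − 10e_M = 0, so e_M = 3.8 + 0.4e_R.
The best-response slope de_M/de_R = 0.4 > 0: the reaction function is upward-sloping, so the choices are strategic complements.

strategic complements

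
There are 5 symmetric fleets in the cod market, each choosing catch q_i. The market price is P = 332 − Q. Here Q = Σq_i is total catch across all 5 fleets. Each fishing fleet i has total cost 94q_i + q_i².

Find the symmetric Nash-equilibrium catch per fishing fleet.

29.75

A representative fishing fleet's profit is π_i = q_i(332 − Q) − 94q_i − q_i², with Q = q_i + Σ_{j≠i} q_j.
First-order condition: 238 − 4q_i − Σ_{j≠i} q_j = 0.
In a symmetric equilibrium every fishing fleet chooses the same q, so Σ_{j≠i} q_j = 4q. The condition becomes 238 − 8q = 0, giving q = 238/8 = 29.75.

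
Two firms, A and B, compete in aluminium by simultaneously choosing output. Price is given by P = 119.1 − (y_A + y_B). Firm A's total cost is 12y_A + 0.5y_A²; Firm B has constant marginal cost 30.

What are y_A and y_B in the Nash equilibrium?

25.02, 32.04

Firm A's profit: π = y_A(119.1 − (y_A + y_B)) − 12y_A − 0.5y_A².
∂π/∂y_A = 107.1 − 3y_A − y_B = 0, so y_A = 35.7 − (1/3)y_B.
For B: ∂π/∂y_B = 89.1 − 2y_B − y_A = 0 ⇒ y_B = 44.55 − 0.5y_A.
Plugging y_B into A's best response: y_A = 35.7 − (1/3)(44.55 − 0.5y_A) ⇒ (5/6)y_A = 20.85, so y_A = 25.02.
Then y_B = 44.55 − 0.5·25.02 = 32.04.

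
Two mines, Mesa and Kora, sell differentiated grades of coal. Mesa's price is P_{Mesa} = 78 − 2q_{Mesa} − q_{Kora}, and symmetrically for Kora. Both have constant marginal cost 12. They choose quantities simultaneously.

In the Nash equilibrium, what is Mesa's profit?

348.48

Mine Mesa's profit: π = q_{Mesa}(78 − 2q_{Mesa} − q_{Kora}) − 12q_{Mesa}.
∂π/∂q_{Mesa} = 66 − 4q_{Mesa} − q_{Kora} = 0 ⇒ q_{Mesa} = 16.5 − 0.25q_{Kora}.
Setting q_{Mesa} = q_{Kora} in the reaction function: q_{Mesa} = 16.5 − 0.25q_{Mesa}, so q_{Mesa} = 16.5 / 1.25 = 13.2.
P_{Mesa} = 78 − 2·13.2 − 13.2 = 38.4.
Profit = (38.4 − 12)·13.2 = 348.48.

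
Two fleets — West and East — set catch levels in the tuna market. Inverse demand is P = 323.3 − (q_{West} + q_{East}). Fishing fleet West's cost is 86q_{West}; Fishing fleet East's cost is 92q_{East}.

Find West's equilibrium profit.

6577.21

Fishing fleet West's profit: π = q_{West}(323.3 − (q_{West} + q_{East})) − 86q_{West}.
∂π/∂q_{West} = 237.3 − 2q_{West} − q_{East} = 0, so q_{West} = 118.65 − 0.5q_{East}.
By the same steps for East: q_{East} = 115.65 − 0.5q_{West}.
Plugging q_{East} into West's best response: q_{West} = 118.65 − 0.5(115.65 − 0.5q_{West}) ⇒ 0.75q_{West} = 60.825, so q_{West} = 81.1.
Then q_{East} = 115.65 − 0.5·81.1 = 75.1.
Price P = 323.3 − 156.2 = 167.1.
West's profit: (167.1 − 86)·81.1 = 6577.21.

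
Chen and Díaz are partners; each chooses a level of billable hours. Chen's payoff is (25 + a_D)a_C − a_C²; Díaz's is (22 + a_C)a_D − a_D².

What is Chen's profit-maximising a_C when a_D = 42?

33.5

Expanding Chen's payoff: 25a_C + a_Da_C − a_C².
∂π/∂a_C = 25 + a_D − 2a_C = 0, so a_C = 12.5 + 0.5a_D.
At a_D = 42: a_C = 12.5 + 0.5·42 = 33.5.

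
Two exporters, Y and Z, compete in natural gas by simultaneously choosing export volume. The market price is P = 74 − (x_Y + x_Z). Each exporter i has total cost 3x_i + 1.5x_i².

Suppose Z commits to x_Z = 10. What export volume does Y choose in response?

12.2

Exporter Y's profit: π = x_Y(74 − (x_Y + x_Z)) − 3x_Y − 1.5x_Y².
∂π/∂x_Y = 71 − 5x_Y − x_Z = 0, so x_Y = 14.2 − 0.2x_Z.
At x_Z = 10: x_Y = 14.2 − 0.2·10 = 12.2.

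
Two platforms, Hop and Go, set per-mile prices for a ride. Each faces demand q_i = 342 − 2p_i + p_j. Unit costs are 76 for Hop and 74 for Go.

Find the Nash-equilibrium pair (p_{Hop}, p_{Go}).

164.4, 163.6

Hop's profit: π = (p_{Hop} − 76)(342 − 2p_{Hop} + p_{Go}).
∂π/∂p_{Hop} = 494 − 4p_{Hop} + p_{Go} = 0 ⇒ p_{Hop} = 123.5 + 0.25p_{Go}.
Similarly p_{Go} = 122.5 + 0.25p_{Hop}.
Substituting the second reaction function into the first: p_{Hop} = 123.5 + 0.25(122.5 + 0.25p_{Hop}), which gives 0.9375p_{Hop} = 154.125 ⇒ p_{Hop} = 164.4.
Then p_{Go} = 122.5 + 0.25·164.4 = 163.6.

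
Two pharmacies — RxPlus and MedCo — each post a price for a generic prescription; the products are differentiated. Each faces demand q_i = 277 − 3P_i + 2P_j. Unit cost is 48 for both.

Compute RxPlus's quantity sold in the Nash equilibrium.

RxPlus's profit: π = (P_{RxPlus} − 48)(277 − 3P_{RxPlus} + 2P_{MedCo}).
∂π/∂P_{RxPlus} = 421 − 6P_{RxPlus} + 2P_{MedCo} = 0 ⇒ P_{RxPlus} = 421/6 + (1/3)P_{MedCo}.
The game is symmetric, so in equilibrium P_{MedCo} = P_{RxPlus}: the reaction function gives (2/3)P_{RxPlus} = 421/6, hence P_{RxPlus} = 105.25.
q_{RxPlus} = 277 − 3·105.25 + 2·105.25 = 171.75.

171.75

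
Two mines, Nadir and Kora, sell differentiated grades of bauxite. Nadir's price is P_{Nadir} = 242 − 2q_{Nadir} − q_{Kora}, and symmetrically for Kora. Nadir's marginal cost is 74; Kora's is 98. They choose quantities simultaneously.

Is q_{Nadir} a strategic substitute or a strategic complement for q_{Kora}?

strategic substitutes

Mine Nadir's profit: π = q_{Nadir}(242 − 2q_{Nadir} − q_{Kora}) − 74q_{Nadir}.
∂π/∂q_{Nadir} = 168 − 4q_{Nadir} − q_{Kora} = 0 ⇒ q_{Nadir} = 42 − 0.25q_{Kora}.
The best-response slope dq_{Nadir}/dq_{Kora} = −0.25 < 0: the reaction function is downward-sloping, so the choices are strategic substitutes.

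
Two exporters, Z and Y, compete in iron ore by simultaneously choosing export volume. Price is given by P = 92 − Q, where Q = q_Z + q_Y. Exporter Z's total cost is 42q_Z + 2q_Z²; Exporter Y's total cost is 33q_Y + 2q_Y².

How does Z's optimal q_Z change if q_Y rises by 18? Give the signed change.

-3

Exporter Z's profit: π = q_Z(92 − (q_Z + q_Y)) − 42q_Z − 2q_Z².
∂π/∂q_Z = 50 − 6q_Z − q_Y = 0, so q_Z = 25/3 − (1/6)q_Y.
The reaction-function slope is −1/6, so an 18-unit rise in q_Y moves q_Z by −1/6 × 18 = −3. Z's best response falls — the actions are strategic substitutes.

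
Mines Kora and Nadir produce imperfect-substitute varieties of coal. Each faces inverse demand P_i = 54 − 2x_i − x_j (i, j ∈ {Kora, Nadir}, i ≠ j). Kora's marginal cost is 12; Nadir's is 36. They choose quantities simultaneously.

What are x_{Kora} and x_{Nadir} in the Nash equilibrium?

10, 2

Mine Kora's profit: π = x_{Kora}(54 − 2x_{Kora} − x_{Nadir}) − 12x_{Kora}.
∂π/∂x_{Kora} = 42 − 4x_{Kora} − x_{Nadir} = 0 ⇒ x_{Kora} = 10.5 − 0.25x_{Nadir}.
Similarly x_{Nadir} = 4.5 − 0.25x_{Kora}.
Plugging x_{Nadir} into Kora's best response: x_{Kora} = 10.5 − 0.25(4.5 − 0.25x_{Kora}) ⇒ 0.9375x_{Kora} = 9.375, so x_{Kora} = 10.
Then x_{Nadir} = 4.5 − 0.25·10 = 2.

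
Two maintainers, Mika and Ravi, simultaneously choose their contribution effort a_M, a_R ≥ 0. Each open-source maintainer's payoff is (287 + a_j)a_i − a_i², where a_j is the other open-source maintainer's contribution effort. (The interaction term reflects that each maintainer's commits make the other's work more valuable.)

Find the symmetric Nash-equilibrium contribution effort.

287

Mika's payoff is (287 + a_R)a_M − a_M².
∂π/∂a_M = 287 + a_R − 2a_M = 0, so a_M = 143.5 + 0.5a_R.
Setting a_M = a_R in the reaction function: a_M = 143.5 + 0.5a_M, so a_M = 143.5 / 0.5 = 287.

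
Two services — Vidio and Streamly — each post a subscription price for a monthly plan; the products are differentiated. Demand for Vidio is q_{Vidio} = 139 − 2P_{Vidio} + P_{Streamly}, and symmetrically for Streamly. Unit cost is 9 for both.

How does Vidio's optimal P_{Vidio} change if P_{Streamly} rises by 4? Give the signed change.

Vidio's profit: π = (P_{Vidio} − 9)(139 − 2P_{Vidio} + P_{Streamly}).
∂π/∂P_{Vidio} = 157 − 4P_{Vidio} + P_{Streamly} = 0 ⇒ P_{Vidio} = 39.25 + 0.25P_{Streamly}.
The reaction-function slope is 0.25, so a 4-unit rise in P_{Streamly} moves P_{Vidio} by 0.25 × 4 = 1. Vidio's best response rises — the actions are strategic complements.

1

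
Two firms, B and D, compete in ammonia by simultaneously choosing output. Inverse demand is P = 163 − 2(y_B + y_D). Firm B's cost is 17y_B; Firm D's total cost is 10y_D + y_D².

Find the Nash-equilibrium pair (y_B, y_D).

Firm B's profit: π = y_B(163 − 2(y_B + y_D)) − 17y_B.
∂π/∂y_B = 146 − 4y_B − 2y_D = 0, so y_B = 36.5 − 0.5y_D.
For D: ∂π/∂y_D = 153 − 6y_D − 2y_B = 0 ⇒ y_D = 25.5 − (1/3)y_B.
Substituting the second reaction function into the first: y_B = 36.5 − 0.5(25.5 − (1/3)y_B), which gives (5/6)y_B = 23.75 ⇒ y_B = 28.5.
Then y_D = 25.5 − (1/3)·28.5 = 16.

28.5, 16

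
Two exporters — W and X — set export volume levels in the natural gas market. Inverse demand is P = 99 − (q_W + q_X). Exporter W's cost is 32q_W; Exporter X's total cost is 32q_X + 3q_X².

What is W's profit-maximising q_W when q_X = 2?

32.5

Exporter W's profit: π = q_W(99 − (q_W + q_X)) − 32q_W.
∂π/∂q_W = 67 − 2q_W − q_X = 0, so q_W = 33.5 − 0.5q_X.
At q_X = 2: q_W = 33.5 − 0.5·2 = 32.5.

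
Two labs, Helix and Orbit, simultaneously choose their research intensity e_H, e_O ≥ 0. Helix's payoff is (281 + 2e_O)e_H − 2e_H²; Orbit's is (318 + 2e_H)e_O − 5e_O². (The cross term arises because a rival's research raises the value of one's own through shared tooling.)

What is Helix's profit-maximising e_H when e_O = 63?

101.75

Expanding Helix's payoff: 281e_H + 2e_Oe_H − 2e_H².
∂π/∂e_H = 281 + 2e_O − 4e_H = 0, so e_H = 70.25 + 0.5e_O.
At e_O = 63: e_H = 70.25 + 0.5·63 = 101.75.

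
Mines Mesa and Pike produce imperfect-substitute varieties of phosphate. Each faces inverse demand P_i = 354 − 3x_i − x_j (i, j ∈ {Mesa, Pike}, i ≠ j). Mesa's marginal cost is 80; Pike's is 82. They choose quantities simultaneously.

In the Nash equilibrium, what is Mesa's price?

Mine Mesa's profit: π = x_{Mesa}(354 − 3x_{Mesa} − x_{Pike}) − 80x_{Mesa}.
∂π/∂x_{Mesa} = 274 − 6x_{Mesa} − x_{Pike} = 0 ⇒ x_{Mesa} = 137/3 − (1/6)x_{Pike}.
Similarly x_{Pike} = 136/3 − (1/6)x_{Mesa}.
Substituting the second reaction function into the first: x_{Mesa} = 137/3 − (1/6)(136/3 − (1/6)x_{Mesa}), which gives (35/36)x_{Mesa} = 343/9 ⇒ x_{Mesa} = 39.2.
Then x_{Pike} = 136/3 − (1/6)·39.2 = 38.8.
P_{Mesa} = 354 − 3·39.2 − 38.8 = 197.6.

197.6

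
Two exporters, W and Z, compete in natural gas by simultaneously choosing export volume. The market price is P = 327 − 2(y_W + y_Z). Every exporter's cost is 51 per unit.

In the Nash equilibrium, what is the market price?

143

Exporter W's profit: π = y_W(327 − 2(y_W + y_Z)) − 51y_W.
∂π/∂y_W = 276 − 4y_W − 2y_Z = 0, so y_W = 69 − 0.5y_Z.
Setting y_W = y_Z in the reaction function: y_W = 69 − 0.5y_W, so y_W = 69 / 1.5 = 46.
Equilibrium price: P = 327 − 2·92 = 143.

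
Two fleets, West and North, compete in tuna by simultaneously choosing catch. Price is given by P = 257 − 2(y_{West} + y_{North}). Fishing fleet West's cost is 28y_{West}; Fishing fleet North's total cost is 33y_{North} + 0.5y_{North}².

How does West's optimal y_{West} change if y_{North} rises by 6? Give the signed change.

-3

Fishing fleet West's profit: π = y_{West}(257 − 2(y_{West} + y_{North})) − 28y_{West}.
∂π/∂y_{West} = 229 − 4y_{West} − 2y_{North} = 0, so y_{West} = 57.25 − 0.5y_{North}.
The reaction-function slope is −0.5, so a 6-unit rise in y_{North} moves y_{West} by −0.5 × 6 = −3. West's best response falls — the actions are strategic substitutes.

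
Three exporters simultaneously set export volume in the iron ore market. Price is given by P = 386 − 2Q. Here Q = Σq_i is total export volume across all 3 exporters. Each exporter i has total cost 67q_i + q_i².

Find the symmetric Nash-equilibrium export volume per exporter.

A representative exporter's profit is π_i = q_i(386 − 2Q) − 67q_i − q_i², with Q = q_i + Σ_{j≠i} q_j.
First-order condition: 319 − 6q_i − 2Σ_{j≠i} q_j = 0.
In a symmetric equilibrium every exporter chooses the same q, so Σ_{j≠i} q_j = 2q. The condition becomes 319 − 10q = 0, giving q = 319/10 = 31.9.

31.9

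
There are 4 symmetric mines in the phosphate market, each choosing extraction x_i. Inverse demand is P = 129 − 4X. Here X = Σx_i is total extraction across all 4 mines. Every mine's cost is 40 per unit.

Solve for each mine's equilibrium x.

A representative mine's profit is π_i = x_i(129 − 4X) − 40x_i, with X = x_i + Σ_{j≠i} x_j.
First-order condition: 89 − 8x_i − 4Σ_{j≠i} x_j = 0.
Imposing symmetry (x_j = x for all j) turns Σ_{j≠i} x_j into 3x, so 89 = 20x and x = 4.45.

4.45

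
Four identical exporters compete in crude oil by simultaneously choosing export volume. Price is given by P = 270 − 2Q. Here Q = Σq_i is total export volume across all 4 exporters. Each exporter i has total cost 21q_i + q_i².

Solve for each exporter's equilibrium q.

20.75

A representative exporter's profit is π_i = q_i(270 − 2Q) − 21q_i − q_i², with Q = q_i + Σ_{j≠i} q_j.
First-order condition: 249 − 6q_i − 2Σ_{j≠i} q_j = 0.
With identical exporters, set every q_j = q: then 249 − 6q − 6q = 0, i.e. q = 249/12 = 20.75.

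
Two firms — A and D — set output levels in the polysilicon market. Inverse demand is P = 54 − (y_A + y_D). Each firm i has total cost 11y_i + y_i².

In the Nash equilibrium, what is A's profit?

Firm A's profit: π = y_A(54 − (y_A + y_D)) − 11y_A − y_A².
∂π/∂y_A = 43 − 4y_A − y_D = 0, so y_A = 10.75 − 0.25y_D.
The game is symmetric, so in equilibrium y_D = y_A: the reaction function gives 1.25y_A = 10.75, hence y_A = 8.6.
Price P = 54 − 17.2 = 36.8.
A's profit: (36.8 − 11)·8.6 − (8.6)² = 147.92.

147.92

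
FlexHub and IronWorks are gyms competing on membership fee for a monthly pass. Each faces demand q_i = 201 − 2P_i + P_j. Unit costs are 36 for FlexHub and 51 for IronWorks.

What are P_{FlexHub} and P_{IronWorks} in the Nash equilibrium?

FlexHub's profit: π = (P_{FlexHub} − 36)(201 − 2P_{FlexHub} + P_{IronWorks}).
∂π/∂P_{FlexHub} = 273 − 4P_{FlexHub} + P_{IronWorks} = 0 ⇒ P_{FlexHub} = 68.25 + 0.25P_{IronWorks}.
Similarly P_{IronWorks} = 75.75 + 0.25P_{FlexHub}.
Plugging P_{IronWorks} into FlexHub's best response: P_{FlexHub} = 68.25 + 0.25(75.75 + 0.25P_{FlexHub}) ⇒ 0.9375P_{FlexHub} = 87.1875, so P_{FlexHub} = 93.
Then P_{IronWorks} = 75.75 + 0.25·93 = 99.

93, 99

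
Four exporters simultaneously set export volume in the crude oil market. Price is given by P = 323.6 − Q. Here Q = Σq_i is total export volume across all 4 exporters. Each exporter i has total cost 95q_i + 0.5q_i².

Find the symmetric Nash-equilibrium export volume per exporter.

A representative exporter's profit is π_i = q_i(323.6 − Q) − 95q_i − 0.5q_i², with Q = q_i + Σ_{j≠i} q_j.
First-order condition: 228.6 − 3q_i − Σ_{j≠i} q_j = 0.
Imposing symmetry (q_j = q for all j) turns Σ_{j≠i} q_j into 3q, so 228.6 = 6q and q = 38.1.

38.1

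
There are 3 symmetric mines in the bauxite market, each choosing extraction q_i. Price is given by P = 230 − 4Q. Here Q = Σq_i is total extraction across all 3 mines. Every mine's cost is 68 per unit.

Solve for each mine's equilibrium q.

10.125

A representative mine's profit is π_i = q_i(230 − 4Q) − 68q_i, with Q = q_i + Σ_{j≠i} q_j.
First-order condition: 162 − 8q_i − 4Σ_{j≠i} q_j = 0.
Imposing symmetry (q_j = q for all j) turns Σ_{j≠i} q_j into 2q, so 162 = 16q and q = 10.125.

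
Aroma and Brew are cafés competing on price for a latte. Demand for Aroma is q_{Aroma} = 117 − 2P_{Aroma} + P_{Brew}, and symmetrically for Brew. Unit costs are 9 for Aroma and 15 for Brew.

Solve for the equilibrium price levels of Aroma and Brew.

45.8, 48.2

Aroma's profit: π = (P_{Aroma} − 9)(117 − 2P_{Aroma} + P_{Brew}).
∂π/∂P_{Aroma} = 135 − 4P_{Aroma} + P_{Brew} = 0 ⇒ P_{Aroma} = 33.75 + 0.25P_{Brew}.
Similarly P_{Brew} = 36.75 + 0.25P_{Aroma}.
Solving the two reaction functions simultaneously: (1 − (0.25)(0.25))P_{Aroma} = 33.75 + 0.25·36.75, so 0.9375P_{Aroma} = 42.9375 and P_{Aroma} = 45.8.
Then P_{Brew} = 36.75 + 0.25·45.8 = 48.2.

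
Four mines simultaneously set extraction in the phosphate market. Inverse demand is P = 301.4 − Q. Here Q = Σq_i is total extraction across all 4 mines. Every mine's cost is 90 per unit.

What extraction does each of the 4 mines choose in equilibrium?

A representative mine's profit is π_i = q_i(301.4 − Q) − 90q_i, with Q = q_i + Σ_{j≠i} q_j.
First-order condition: 211.4 − 2q_i − Σ_{j≠i} q_j = 0.
In a symmetric equilibrium every mine chooses the same q, so Σ_{j≠i} q_j = 3q. The condition becomes 211.4 − 5q = 0, giving q = 211.4/5 = 42.28.

42.28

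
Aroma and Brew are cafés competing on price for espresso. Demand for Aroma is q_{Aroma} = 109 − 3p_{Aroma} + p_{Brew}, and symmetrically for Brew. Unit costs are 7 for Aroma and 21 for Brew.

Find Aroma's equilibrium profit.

1224.12

Aroma's profit: π = (p_{Aroma} − 7)(109 − 3p_{Aroma} + p_{Brew}).
∂π/∂p_{Aroma} = 130 − 6p_{Aroma} + p_{Brew} = 0 ⇒ p_{Aroma} = 65/3 + (1/6)p_{Brew}.
Similarly p_{Brew} = 86/3 + (1/6)p_{Aroma}.
Substituting the second reaction function into the first: p_{Aroma} = 65/3 + (1/6)(86/3 + (1/6)p_{Aroma}), which gives (35/36)p_{Aroma} = 238/9 ⇒ p_{Aroma} = 27.2.
Then p_{Brew} = 86/3 + (1/6)·27.2 = 33.2.
q_{Aroma} = 109 − 3·27.2 + 33.2 = 60.6.
Profit = (27.2 − 7)·60.6 = 1224.12.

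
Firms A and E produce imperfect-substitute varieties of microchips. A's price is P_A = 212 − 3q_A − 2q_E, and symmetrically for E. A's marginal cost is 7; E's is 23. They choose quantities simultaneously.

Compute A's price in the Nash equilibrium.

Firm A's profit: π = q_A(212 − 3q_A − 2q_E) − 7q_A.
∂π/∂q_A = 205 − 6q_A − 2q_E = 0 ⇒ q_A = 205/6 − (1/3)q_E.
Similarly q_E = 31.5 − (1/3)q_A.
Solving the two reaction functions simultaneously: (1 − (−1/3)(−1/3))q_A = 205/6 − (1/3)·31.5, so (8/9)q_A = 71/3 and q_A = 26.625.
Then q_E = 31.5 − (1/3)·26.625 = 22.625.
P_A = 212 − 3·26.625 − 2·22.625 = 86.875.

86.875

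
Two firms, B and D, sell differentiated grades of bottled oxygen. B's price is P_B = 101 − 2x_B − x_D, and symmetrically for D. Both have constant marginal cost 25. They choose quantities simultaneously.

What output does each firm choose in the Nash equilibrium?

15.2

Firm B's profit: π = x_B(101 − 2x_B − x_D) − 25x_B.
∂π/∂x_B = 76 − 4x_B − x_D = 0 ⇒ x_B = 19 − 0.25x_D.
Setting x_B = x_D in the reaction function: x_B = 19 − 0.25x_B, so x_B = 19 / 1.25 = 15.2.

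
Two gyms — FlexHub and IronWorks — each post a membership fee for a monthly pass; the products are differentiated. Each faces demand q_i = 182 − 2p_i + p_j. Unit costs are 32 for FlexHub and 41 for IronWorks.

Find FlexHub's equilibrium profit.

FlexHub's profit: π = (p_{FlexHub} − 32)(182 − 2p_{FlexHub} + p_{IronWorks}).
∂π/∂p_{FlexHub} = 246 − 4p_{FlexHub} + p_{IronWorks} = 0 ⇒ p_{FlexHub} = 61.5 + 0.25p_{IronWorks}.
Similarly p_{IronWorks} = 66 + 0.25p_{FlexHub}.
Substituting the second reaction function into the first: p_{FlexHub} = 61.5 + 0.25(66 + 0.25p_{FlexHub}), which gives 0.9375p_{FlexHub} = 78 ⇒ p_{FlexHub} = 83.2.
Then p_{IronWorks} = 66 + 0.25·83.2 = 86.8.
q_{FlexHub} = 182 − 2·83.2 + 86.8 = 102.4.
Profit = (83.2 − 32)·102.4 = 5242.88.

5242.88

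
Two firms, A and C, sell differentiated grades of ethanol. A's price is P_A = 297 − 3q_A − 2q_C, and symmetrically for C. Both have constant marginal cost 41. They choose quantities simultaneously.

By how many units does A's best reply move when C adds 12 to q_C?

-4

Firm A's profit: π = q_A(297 − 3q_A − 2q_C) − 41q_A.
∂π/∂q_A = 256 − 6q_A − 2q_C = 0 ⇒ q_A = 128/3 − (1/3)q_C.
The reaction-function slope is −1/3, so a 12-unit rise in q_C moves q_A by −1/3 × 12 = −4. A's best response falls — the actions are strategic substitutes.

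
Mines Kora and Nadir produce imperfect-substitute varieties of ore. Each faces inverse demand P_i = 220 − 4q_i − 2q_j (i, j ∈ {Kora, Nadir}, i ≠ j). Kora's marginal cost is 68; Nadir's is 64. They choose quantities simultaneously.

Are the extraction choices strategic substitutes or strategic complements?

Mine Kora's profit: π = q_{Kora}(220 − 4q_{Kora} − 2q_{Nadir}) − 68q_{Kora}.
∂π/∂q_{Kora} = 152 − 8q_{Kora} − 2q_{Nadir} = 0 ⇒ q_{Kora} = 19 − 0.25q_{Nadir}.
The best-response slope dq_{Kora}/dq_{Nadir} = −0.25 < 0: the reaction function is downward-sloping, so the choices are strategic substitutes.

strategic substitutes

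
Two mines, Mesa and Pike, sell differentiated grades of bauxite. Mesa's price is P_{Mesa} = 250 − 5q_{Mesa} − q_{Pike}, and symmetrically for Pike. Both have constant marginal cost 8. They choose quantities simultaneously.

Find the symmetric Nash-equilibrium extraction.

Mine Mesa's profit: π = q_{Mesa}(250 − 5q_{Mesa} − q_{Pike}) − 8q_{Mesa}.
∂π/∂q_{Mesa} = 242 − 10q_{Mesa} − q_{Pike} = 0 ⇒ q_{Mesa} = 24.2 − 0.1q_{Pike}.
By symmetry q_{Pike} = q_{Mesa}; substituting into the reaction function, 1.1q_{Mesa} = 24.2 and q_{Mesa} = 22.

22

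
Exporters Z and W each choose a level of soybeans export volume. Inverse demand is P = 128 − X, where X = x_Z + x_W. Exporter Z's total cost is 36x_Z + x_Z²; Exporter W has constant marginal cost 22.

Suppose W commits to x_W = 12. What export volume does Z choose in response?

20

Exporter Z's profit: π = x_Z(128 − (x_Z + x_W)) − 36x_Z − x_Z².
∂π/∂x_Z = 92 − 4x_Z − x_W = 0, so x_Z = 23 − 0.25x_W.
At x_W = 12: x_Z = 23 − 0.25·12 = 20.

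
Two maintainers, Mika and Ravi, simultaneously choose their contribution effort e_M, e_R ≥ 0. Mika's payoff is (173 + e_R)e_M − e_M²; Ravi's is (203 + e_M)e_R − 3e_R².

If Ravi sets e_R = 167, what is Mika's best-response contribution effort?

170

Expanding Mika's payoff: 173e_M + e_Re_M − e_M².
∂π/∂e_M = 173 + e_R − 2e_M = 0, so e_M = 86.5 + 0.5e_R.
At e_R = 167: e_M = 86.5 + 0.5·167 = 170.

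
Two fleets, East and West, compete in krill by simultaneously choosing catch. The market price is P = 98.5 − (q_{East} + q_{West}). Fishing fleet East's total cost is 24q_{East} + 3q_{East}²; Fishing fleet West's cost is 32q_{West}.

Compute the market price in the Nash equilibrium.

Fishing fleet East's profit: π = q_{East}(98.5 − (q_{East} + q_{West})) − 24q_{East} − 3q_{East}².
∂π/∂q_{East} = 74.5 − 8q_{East} − q_{West} = 0, so q_{East} = 9.3125 − 0.125q_{West}.
For West: ∂π/∂q_{West} = 66.5 − 2q_{West} − q_{East} = 0 ⇒ q_{West} = 33.25 − 0.5q_{East}.
Substituting the second reaction function into the first: q_{East} = 9.3125 − 0.125(33.25 − 0.5q_{East}), which gives 0.9375q_{East} = 165/32 ⇒ q_{East} = 5.5.
Then q_{West} = 33.25 − 0.5·5.5 = 30.5.
Equilibrium price: P = 98.5 − 36 = 62.5.

62.5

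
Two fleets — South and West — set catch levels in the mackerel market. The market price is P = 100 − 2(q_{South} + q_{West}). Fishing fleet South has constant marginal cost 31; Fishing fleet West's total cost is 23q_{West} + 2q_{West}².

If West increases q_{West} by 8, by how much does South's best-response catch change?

-4

Fishing fleet South's profit: π = q_{South}(100 − 2(q_{South} + q_{West})) − 31q_{South}.
∂π/∂q_{South} = 69 − 4q_{South} − 2q_{West} = 0, so q_{South} = 17.25 − 0.5q_{West}.
The reaction-function slope is −0.5, so an 8-unit rise in q_{West} moves q_{South} by −0.5 × 8 = −4. South's best response falls — the actions are strategic substitutes.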